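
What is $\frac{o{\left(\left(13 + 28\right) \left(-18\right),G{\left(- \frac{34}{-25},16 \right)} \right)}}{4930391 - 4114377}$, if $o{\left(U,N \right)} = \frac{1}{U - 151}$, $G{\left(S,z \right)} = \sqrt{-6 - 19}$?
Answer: $- \frac{1}{725436446} \approx -1.3785 \cdot 10^{-9}$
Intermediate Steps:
$G{\left(S,z \right)} = 5 i$ ($G{\left(S,z \right)} = \sqrt{-25} = 5 i$)
$o{\left(U,N \right)} = \frac{1}{-151 + U}$
$\frac{o{\left(\left(13 + 28\right) \left(-18\right),G{\left(- \frac{34}{-25},16 \right)} \right)}}{4930391 - 4114377} = \frac{1}{\left(-151 + \left(13 + 28\right) \left(-18\right)\right) \left(4930391 - 4114377\right)} = \frac{1}{\left(-151 + 41 \left(-18\right)\right) \left(4930391 - 4114377\right)} = \frac{1}{\left(-151 - 738\right) 816014} = \frac{1}{-889} \cdot \frac{1}{816014} = \left(- \frac{1}{889}\right) \frac{1}{816014} = - \frac{1}{725436446}$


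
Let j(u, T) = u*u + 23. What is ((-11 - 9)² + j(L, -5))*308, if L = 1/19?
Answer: 47032832/361 ≈ 1.3028e+5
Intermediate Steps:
L = 1/19 ≈ 0.052632
j(u, T) = 23 + u² (j(u, T) = u² + 23 = 23 + u²)
((-11 - 9)² + j(L, -5))*308 = ((-11 - 9)² + (23 + (1/19)²))*308 = ((-20)² + (23 + 1/361))*308 = (400 + 8304/361)*308 = (152704/361)*308 = 47032832/361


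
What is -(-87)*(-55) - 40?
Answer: -4825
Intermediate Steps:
-(-87)*(-55) - 40 = -87*55 - 40 = -4785 - 40 = -4825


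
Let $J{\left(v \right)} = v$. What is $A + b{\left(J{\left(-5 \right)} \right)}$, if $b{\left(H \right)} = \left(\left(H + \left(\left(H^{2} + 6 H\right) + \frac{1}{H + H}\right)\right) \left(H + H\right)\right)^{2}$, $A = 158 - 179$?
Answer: $10180$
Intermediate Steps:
$A = -21$
$b{\left(H \right)} = 4 H^{2} \left(H^{2} + \frac{1}{2 H} + 7 H\right)^{2}$ ($b{\left(H \right)} = \left(\left(H + \left(\left(H^{2} + 6 H\right) + \frac{1}{2 H}\right)\right) 2 H\right)^{2} = \left(\left(H + \left(H^{2} + \frac{1}{2 H} + 6 H\right)\right) 2 H\right)^{2} = \left(\left(H^{2} + \frac{1}{2 H} + 7 H\right) 2 H\right)^{2} = \left(2 H \left(H^{2} + \frac{1}{2 H} + 7 H\right)\right)^{2} = 4 H^{2} \left(H^{2} + \frac{1}{2 H} + 7 H\right)^{2}$)
$A + b{\left(J{\left(-5 \right)} \right)} = -21 + \left(1 + 2 \left(-5\right)^{3} + 14 \left(-5\right)^{2}\right)^{2} = -21 + \left(1 + 2 \left(-125\right) + 14 \cdot 25\right)^{2} = -21 + \left(1 - 250 + 350\right)^{2} = -21 + 101^{2} = -21 + 10201 = 10180$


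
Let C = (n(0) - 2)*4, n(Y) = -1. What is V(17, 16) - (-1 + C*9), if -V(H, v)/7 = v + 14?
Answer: -101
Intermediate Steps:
V(H, v) = -98 - 7*v (V(H, v) = -7*(v + 14) = -7*(14 + v) = -98 - 7*v)
C = -12 (C = (-1 - 2)*4 = -3*4 = -12)
V(17, 16) - (-1 + C*9) = (-98 - 7*16) - (-1 - 12*9) = (-98 - 112) - (-1 - 108) = -210 - 1*(-109) = -210 + 109 = -101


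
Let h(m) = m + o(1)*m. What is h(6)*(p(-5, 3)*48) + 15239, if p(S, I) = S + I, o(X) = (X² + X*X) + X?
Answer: 12935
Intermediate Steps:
o(X) = X + 2*X² (o(X) = (X² + X²) + X = 2*X² + X = X + 2*X²)
p(S, I) = I + S
h(m) = 4*m (h(m) = m + (1*(1 + 2*1))*m = m + (1*(1 + 2))*m = m + (1*3)*m = m + 3*m = 4*m)
h(6)*(p(-5, 3)*48) + 15239 = (4*6)*((3 - 5)*48) + 15239 = 24*(-2*48) + 15239 = 24*(-96) + 15239 = -2304 + 15239 = 12935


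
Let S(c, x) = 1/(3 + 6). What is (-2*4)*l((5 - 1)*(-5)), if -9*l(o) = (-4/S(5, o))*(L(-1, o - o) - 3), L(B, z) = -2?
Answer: 160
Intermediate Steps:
S(c, x) = ⅑ (S(c, x) = 1/9 = ⅑)
l(o) = -20 (l(o) = -(-4/⅑)*(-2 - 3)/9 = -(-4*9)*(-5)/9 = -(-4)*(-5) = -⅑*180 = -20)
(-2*4)*l((5 - 1)*(-5)) = -2*4*(-20) = -8*(-20) = 160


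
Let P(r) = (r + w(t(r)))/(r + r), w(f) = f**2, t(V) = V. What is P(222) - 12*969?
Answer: -23033/2 ≈ -11517.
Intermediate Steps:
P(r) = (r + r**2)/(2*r) (P(r) = (r + r**2)/(r + r) = (r + r**2)/((2*r)) = (r + r**2)*(1/(2*r)) = (r + r**2)/(2*r))
P(222) - 12*969 = (1/2 + (1/2)*222) - 12*969 = (1/2 + 111) - 11628 = 223/2 - 11628 = -23033/2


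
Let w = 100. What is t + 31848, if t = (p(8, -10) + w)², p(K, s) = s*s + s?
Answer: 67948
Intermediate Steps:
p(K, s) = s + s² (p(K, s) = s² + s = s + s²)
t = 36100 (t = (-10*(1 - 10) + 100)² = (-10*(-9) + 100)² = (90 + 100)² = 190² = 36100)
t + 31848 = 36100 + 31848 = 67948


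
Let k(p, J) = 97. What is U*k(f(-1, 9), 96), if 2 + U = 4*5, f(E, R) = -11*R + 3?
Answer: 1746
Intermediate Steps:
f(E, R) = 3 - 11*R
U = 18 (U = -2 + 4*5 = -2 + 20 = 18)
U*k(f(-1, 9), 96) = 18*97 = 1746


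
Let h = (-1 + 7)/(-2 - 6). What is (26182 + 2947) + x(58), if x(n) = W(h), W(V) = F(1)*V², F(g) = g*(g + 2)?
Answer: 466091/16 ≈ 29131.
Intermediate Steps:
F(g) = g*(2 + g)
h = -¾ (h = 6/(-8) = 6*(-⅛) = -¾ ≈ -0.75000)
W(V) = 3*V² (W(V) = (1*(2 + 1))*V² = (1*3)*V² = 3*V²)
x(n) = 27/16 (x(n) = 3*(-¾)² = 3*(9/16) = 27/16)
(26182 + 2947) + x(58) = (26182 + 2947) + 27/16 = 29129 + 27/16 = 466091/16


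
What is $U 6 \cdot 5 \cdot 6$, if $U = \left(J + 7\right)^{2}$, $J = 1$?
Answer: $11520$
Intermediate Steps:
$U = 64$ ($U = \left(1 + 7\right)^{2} = 8^{2} = 64$)
$U 6 \cdot 5 \cdot 6 = 64 \cdot 6 \cdot 5 \cdot 6 = 64 \cdot 30 \cdot 6 = 64 \cdot 180 = 11520$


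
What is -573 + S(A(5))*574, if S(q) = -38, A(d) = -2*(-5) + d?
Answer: -22385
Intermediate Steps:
A(d) = 10 + d
-573 + S(A(5))*574 = -573 - 38*574 = -573 - 21812 = -22385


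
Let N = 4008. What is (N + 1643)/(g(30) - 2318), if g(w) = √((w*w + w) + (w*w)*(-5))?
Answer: -6549509/2688347 - 5651*I*√3570/5376694 ≈ -2.4363 - 0.062798*I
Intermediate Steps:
g(w) = √(w - 4*w²) (g(w) = √((w² + w) + w²*(-5)) = √((w + w²) - 5*w²) = √(w - 4*w²))
(N + 1643)/(g(30) - 2318) = (4008 + 1643)/(√(30*(1 - 4*30)) - 2318) = 5651/(√(30*(1 - 120)) - 2318) = 5651/(√(30*(-119)) - 2318) = 5651/(√(-3570) - 2318) = 5651/(I*√3570 - 2318) = 5651/(-2318 + I*√3570)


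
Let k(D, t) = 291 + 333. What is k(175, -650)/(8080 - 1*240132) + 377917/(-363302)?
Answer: -21980774033/21076238926 ≈ -1.0429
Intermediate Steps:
k(D, t) = 624
k(175, -650)/(8080 - 1*240132) + 377917/(-363302) = 624/(8080 - 1*240132) + 377917/(-363302) = 624/(8080 - 240132) + 377917*(-1/363302) = 624/(-232052) - 377917/363302 = 624*(-1/232052) - 377917/363302 = -156/58013 - 377917/363302 = -21980774033/21076238926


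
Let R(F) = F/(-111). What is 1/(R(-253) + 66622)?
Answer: 111/7395295 ≈ 1.5010e-5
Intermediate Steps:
R(F) = -F/111 (R(F) = F*(-1/111) = -F/111)
1/(R(-253) + 66622) = 1/(-1/111*(-253) + 66622) = 1/(253/111 + 66622) = 1/(7395295/111) = 111/7395295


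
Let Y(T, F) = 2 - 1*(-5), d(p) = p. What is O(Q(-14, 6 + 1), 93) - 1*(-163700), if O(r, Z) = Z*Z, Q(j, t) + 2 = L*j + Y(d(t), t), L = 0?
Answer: 172349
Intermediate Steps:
Y(T, F) = 7 (Y(T, F) = 2 + 5 = 7)
Q(j, t) = 5 (Q(j, t) = -2 + (0*j + 7) = -2 + (0 + 7) = -2 + 7 = 5)
O(r, Z) = Z²
O(Q(-14, 6 + 1), 93) - 1*(-163700) = 93² - 1*(-163700) = 8649 + 163700 = 172349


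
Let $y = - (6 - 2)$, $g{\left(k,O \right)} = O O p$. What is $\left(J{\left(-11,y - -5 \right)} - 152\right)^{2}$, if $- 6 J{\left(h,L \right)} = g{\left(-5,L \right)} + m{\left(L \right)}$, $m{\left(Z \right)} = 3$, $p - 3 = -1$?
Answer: $\frac{840889}{36} \approx 23358.0$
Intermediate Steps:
$p = 2$ ($p = 3 - 1 = 2$)
$g{\left(k,O \right)} = 2 O^{2}$ ($g{\left(k,O \right)} = O O 2 = O^{2} \cdot 2 = 2 O^{2}$)
$y = -4$ ($y = \left(-1\right) 4 = -4$)
$J{\left(h,L \right)} = - \frac{1}{2} - \frac{L^{2}}{3}$ ($J{\left(h,L \right)} = - \frac{2 L^{2} + 3}{6} = - \frac{3 + 2 L^{2}}{6} = - \frac{1}{2} - \frac{L^{2}}{3}$)
$\left(J{\left(-11,y - -5 \right)} - 152\right)^{2} = \left(\left(- \frac{1}{2} - \frac{\left(-4 - -5\right)^{2}}{3}\right) - 152\right)^{2} = \left(\left(- \frac{1}{2} - \frac{\left(-4 + 5\right)^{2}}{3}\right) - 152\right)^{2} = \left(\left(- \frac{1}{2} - \frac{1^{2}}{3}\right) - 152\right)^{2} = \left(\left(- \frac{1}{2} - \frac{1}{3}\right) - 152\right)^{2} = \left(- \frac{5}{6} - 152\right)^{2} = \left(- \frac{917}{6}\right)^{2} = \frac{840889}{36}$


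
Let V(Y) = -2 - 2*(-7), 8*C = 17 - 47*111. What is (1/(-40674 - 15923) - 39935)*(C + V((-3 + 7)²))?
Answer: 1442008363048/56597 ≈ 2.5479e+7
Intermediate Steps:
C = -650 (C = (17 - 47*111)/8 = (17 - 5217)/8 = (⅛)*(-5200) = -650)
V(Y) = 12 (V(Y) = -2 + 14 = 12)
(1/(-40674 - 15923) - 39935)*(C + V((-3 + 7)²)) = (1/(-40674 - 15923) - 39935)*(-650 + 12) = (1/(-56597) - 39935)*(-638) = (-1/56597 - 39935)*(-638) = -2260201196/56597*(-638) = 1442008363048/56597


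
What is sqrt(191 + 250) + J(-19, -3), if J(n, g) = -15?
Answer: 6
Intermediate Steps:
sqrt(191 + 250) + J(-19, -3) = sqrt(191 + 250) - 15 = sqrt(441) - 15 = 21 - 15 = 6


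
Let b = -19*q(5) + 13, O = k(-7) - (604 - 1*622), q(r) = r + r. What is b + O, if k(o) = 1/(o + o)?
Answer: -2227/14 ≈ -159.07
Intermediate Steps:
q(r) = 2*r
k(o) = 1/(2*o)
O = 251/14 (O = (½)/(-7) - (604 - 1*622) = (½)*(-⅐) - (604 - 622) = -1/14 - 1*(-18) = -1/14 + 18 = 251/14 ≈ 17.929)
b = -177 (b = -38*5 + 13 = -19*10 + 13 = -190 + 13 = -177)
b + O = -177 + 251/14 = -2227/14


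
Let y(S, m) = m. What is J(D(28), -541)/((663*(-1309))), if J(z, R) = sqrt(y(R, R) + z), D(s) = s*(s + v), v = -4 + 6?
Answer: -sqrt(299)/867867 ≈ -1.9924e-5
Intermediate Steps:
v = 2
D(s) = s*(2 + s) (D(s) = s*(s + 2) = s*(2 + s))
J(z, R) = sqrt(R + z)
J(D(28), -541)/((663*(-1309))) = sqrt(-541 + 28*(2 + 28))/((663*(-1309))) = sqrt(-541 + 28*30)/(-867867) = sqrt(-541 + 840)*(-1/867867) = sqrt(299)*(-1/867867) = -sqrt(299)/867867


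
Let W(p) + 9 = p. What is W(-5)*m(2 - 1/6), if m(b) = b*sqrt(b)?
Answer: -77*sqrt(66)/18 ≈ -34.753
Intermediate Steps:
W(p) = -9 + p
m(b) = b**(3/2)
W(-5)*m(2 - 1/6) = (-9 - 5)*(2 - 1/6)**(3/2) = -14*(2 - 1*1/6)**(3/2) = -14*(2 - 1/6)**(3/2) = -77*sqrt(66)/18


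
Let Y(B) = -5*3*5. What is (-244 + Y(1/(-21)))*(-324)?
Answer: 103356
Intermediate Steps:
Y(B) = -75 (Y(B) = -15*5 = -75)
(-244 + Y(1/(-21)))*(-324) = (-244 - 75)*(-324) = -319*(-324) = 103356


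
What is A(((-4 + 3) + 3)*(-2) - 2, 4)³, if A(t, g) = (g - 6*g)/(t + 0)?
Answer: 1000/27 ≈ 37.037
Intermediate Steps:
A(t, g) = -5*g/t (A(t, g) = (-5*g)/t = -5*g/t)
A(((-4 + 3) + 3)*(-2) - 2, 4)³ = (-5*4/(((-4 + 3) + 3)*(-2) - 2))³ = (-5*4/((-1 + 3)*(-2) - 2))³ = (-5*4/(2*(-2) - 2))³ = (-5*4/(-4 - 2))³ = (-5*4/(-6))³ = (-5*4*(-⅙))³ = (10/3)³ = 1000/27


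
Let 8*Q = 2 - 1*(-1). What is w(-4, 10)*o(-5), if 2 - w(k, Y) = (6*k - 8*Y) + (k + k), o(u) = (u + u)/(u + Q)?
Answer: 9120/37 ≈ 246.49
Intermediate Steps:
Q = 3/8 (Q = (2 - 1*(-1))/8 = (2 + 1)/8 = (⅛)*3 = 3/8 ≈ 0.37500)
o(u) = 2*u/(3/8 + u) (o(u) = (u + u)/(u + 3/8) = (2*u)/(3/8 + u) = 2*u/(3/8 + u))
w(k, Y) = 2 - 8*k + 8*Y (w(k, Y) = 2 - ((6*k - 8*Y) + (k + k)) = 2 - ((-8*Y + 6*k) + 2*k) = 2 - (-8*Y + 8*k) = 2 + (-8*k + 8*Y) = 2 - 8*k + 8*Y)
w(-4, 10)*o(-5) = (2 - 8*(-4) + 8*10)*(16*(-5)/(3 + 8*(-5))) = (2 + 32 + 80)*(16*(-5)/(3 - 40)) = 114*(16*(-5)/(-37)) = 114*(16*(-5)*(-1/37)) = 114*(80/37) = 9120/37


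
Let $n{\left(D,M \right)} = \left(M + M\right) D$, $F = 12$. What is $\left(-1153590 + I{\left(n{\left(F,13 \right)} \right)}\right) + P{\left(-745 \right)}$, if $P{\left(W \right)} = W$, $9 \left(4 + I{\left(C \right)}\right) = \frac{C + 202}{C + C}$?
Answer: $- \frac{3241383655}{2808} \approx -1.1543 \cdot 10^{6}$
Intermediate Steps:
$n{\left(D,M \right)} = 2 D M$ ($n{\left(D,M \right)} = 2 M D = 2 D M$)
$I{\left(C \right)} = -4 + \frac{202 + C}{18 C}$ ($I{\left(C \right)} = -4 + \frac{\left(C + 202\right) \frac{1}{C + C}}{9} = -4 + \frac{\left(202 + C\right) \frac{1}{2 C}}{9} = -4 + \frac{\frac{1}{2} \frac{1}{C} \left(202 + C\right)}{9} = -4 + \frac{202 + C}{18 C}$)
$\left(-1153590 + I{\left(n{\left(F,13 \right)} \right)}\right) + P{\left(-745 \right)} = \left(-1153590 + \frac{202 - 71 \cdot 2 \cdot 12 \cdot 13}{18 \cdot 2 \cdot 12 \cdot 13}\right) - 745 = \left(-1153590 + \frac{202 - 22152}{18 \cdot 312}\right) - 745 = \left(-1153590 + \frac{1}{18} \cdot \frac{1}{312} \left(202 - 22152\right)\right) - 745 = \left(-1153590 + \frac{1}{18} \cdot \frac{1}{312} \left(-21950\right)\right) - 745 = \left(-1153590 - \frac{10975}{2808}\right) - 745 = - \frac{3239291695}{2808} - 745 = - \frac{3241383655}{2808}$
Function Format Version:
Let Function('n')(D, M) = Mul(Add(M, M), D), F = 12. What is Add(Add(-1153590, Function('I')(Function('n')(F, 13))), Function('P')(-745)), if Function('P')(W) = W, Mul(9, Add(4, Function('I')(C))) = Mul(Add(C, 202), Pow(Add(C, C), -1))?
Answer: Rational(-3241383655, 2808) ≈ -1.1543e+6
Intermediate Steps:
Function('n')(D, M) = Mul(2, D, M) (Function('n')(D, M) = Mul(Mul(2, M), D) = Mul(2, D, M))
Function('I')(C) = Add(-4, Mul(Rational(1, 18), Pow(C, -1), Add(202, C))) (Function('I')(C) = Add(-4, Mul(Rational(1, 9), Mul(Add(C, 202), Pow(Add(C, C), -1)))) = Add(-4, Mul(Rational(1, 9), Mul(Add(202, C), Pow(Mul(2, C), -1)))) = Add(-4, Mul(Rational(1, 9), Mul(Add(202, C), Mul(Rational(1, 2), Pow(C, -1))))) = Add(-4, Mul(Rational(1, 9), Mul(Rational(1, 2), Pow(C, -1), Add(202, C)))) = Add(-4, Mul(Rational(1, 18), Pow(C, -1), Add(202, C))))
Add(Add(-1153590, Function('I')(Function('n')(F, 13))), Function('P')(-745)) = Add(Add(-1153590, Mul(Rational(1, 18), Pow(Mul(2, 12, 13), -1), Add(202, Mul(-71, Mul(2, 12, 13))))), -745) = Add(Add(-1153590, Mul(Rational(1, 18), Pow(312, -1), Add(202, Mul(-71, 312)))), -745) = Add(Add(-1153590, Mul(Rational(1, 18), Rational(1, 312), Add(202, -22152))), -745) = Add(Add(-1153590, Mul(Rational(1, 18), Rational(1, 312), -21950)), -745) = Add(Add(-1153590, Rational(-10975, 2808)), -745) = Add(Rational(-3239291695, 2808), -745) = Rational(-3241383655, 2808)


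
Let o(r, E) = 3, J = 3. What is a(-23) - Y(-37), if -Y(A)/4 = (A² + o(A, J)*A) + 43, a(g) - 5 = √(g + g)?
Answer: 5209 + I*√46 ≈ 5209.0 + 6.7823*I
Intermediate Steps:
a(g) = 5 + √2*√g (a(g) = 5 + √(g + g) = 5 + √(2*g) = 5 + √2*√g)
Y(A) = -172 - 12*A - 4*A² (Y(A) = -4*((A² + 3*A) + 43) = -4*(43 + A² + 3*A) = -172 - 12*A - 4*A²)
a(-23) - Y(-37) = (5 + √2*√(-23)) - (-172 - 12*(-37) - 4*(-37)²) = (5 + √2*(I*√23)) - (-172 + 444 - 4*1369) = (5 + I*√46) - (-172 + 444 - 5476) = (5 + I*√46) - 1*(-5204) = (5 + I*√46) + 5204 = 5209 + I*√46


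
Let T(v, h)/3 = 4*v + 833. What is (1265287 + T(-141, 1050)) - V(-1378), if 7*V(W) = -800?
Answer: 8863458/7 ≈ 1.2662e+6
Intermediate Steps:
V(W) = -800/7 (V(W) = (1/7)*(-800) = -800/7)
T(v, h) = 2499 + 12*v (T(v, h) = 3*(4*v + 833) = 3*(833 + 4*v) = 2499 + 12*v)
(1265287 + T(-141, 1050)) - V(-1378) = (1265287 + (2499 + 12*(-141))) - 1*(-800/7) = (1265287 + (2499 - 1692)) + 800/7 = (1265287 + 807) + 800/7 = 1266094 + 800/7 = 8863458/7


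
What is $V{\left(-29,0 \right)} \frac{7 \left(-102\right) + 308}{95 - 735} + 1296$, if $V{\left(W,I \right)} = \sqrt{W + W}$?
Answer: $1296 + \frac{203 i \sqrt{58}}{320} \approx 1296.0 + 4.8313 i$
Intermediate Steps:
$V{\left(W,I \right)} = \sqrt{2} \sqrt{W}$ ($V{\left(W,I \right)} = \sqrt{2 W} = \sqrt{2} \sqrt{W}$)
$V{\left(-29,0 \right)} \frac{7 \left(-102\right) + 308}{95 - 735} + 1296 = \sqrt{2} \sqrt{-29} \frac{7 \left(-102\right) + 308}{95 - 735} + 1296 = \sqrt{2} i \sqrt{29} \frac{-714 + 308}{-640} + 1296 = i \sqrt{58} \left(\left(-406\right) \left(- \frac{1}{640}\right)\right) + 1296 = i \sqrt{58} \cdot \frac{203}{320} + 1296 = \frac{203 i \sqrt{58}}{320} + 1296 = 1296 + \frac{203 i \sqrt{58}}{320}$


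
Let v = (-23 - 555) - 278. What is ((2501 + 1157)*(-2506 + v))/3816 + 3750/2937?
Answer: -3008790971/933966 ≈ -3221.5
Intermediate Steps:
v = -856 (v = -578 - 278 = -856)
((2501 + 1157)*(-2506 + v))/3816 + 3750/2937 = ((2501 + 1157)*(-2506 - 856))/3816 + 3750/2937 = (3658*(-3362))*(1/3816) + 3750*(1/2937) = -12298196*1/3816 + 1250/979 = -3074549/954 + 1250/979 = -3008790971/933966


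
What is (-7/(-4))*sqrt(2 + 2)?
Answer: 7/2 ≈ 3.5000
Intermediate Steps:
(-7/(-4))*sqrt(2 + 2) = (-7*(-1)/4)*sqrt(4) = -1*(-7/4)*2 = (7/4)*2 = 7/2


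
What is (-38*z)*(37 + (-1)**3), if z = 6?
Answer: -8208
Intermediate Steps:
(-38*z)*(37 + (-1)**3) = (-38*6)*(37 + (-1)**3) = -228*(37 - 1) = -228*36 = -8208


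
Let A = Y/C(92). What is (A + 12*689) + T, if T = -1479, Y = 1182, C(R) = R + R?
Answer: 625179/92 ≈ 6795.4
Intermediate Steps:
C(R) = 2*R
A = 591/92 (A = 1182/((2*92)) = 1182/184 = 1182*(1/184) = 591/92 ≈ 6.4239)
(A + 12*689) + T = (591/92 + 12*689) - 1479 = (591/92 + 8268) - 1479 = 761247/92 - 1479 = 625179/92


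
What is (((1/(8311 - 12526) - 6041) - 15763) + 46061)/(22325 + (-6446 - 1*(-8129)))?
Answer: 51121627/50596860 ≈ 1.0104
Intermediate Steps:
(((1/(8311 - 12526) - 6041) - 15763) + 46061)/(22325 + (-6446 - 1*(-8129))) = (((1/(-4215) - 6041) - 15763) + 46061)/(22325 + (-6446 + 8129)) = (((-1/4215 - 6041) - 15763) + 46061)/(22325 + 1683) = ((-25462816/4215 - 15763) + 46061)/24008 = (-91903861/4215 + 46061)*(1/24008) = (102243254/4215)*(1/24008) = 51121627/50596860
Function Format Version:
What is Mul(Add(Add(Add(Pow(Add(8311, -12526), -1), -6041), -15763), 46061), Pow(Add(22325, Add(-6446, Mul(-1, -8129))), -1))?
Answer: Rational(51121627, 50596860) ≈ 1.0104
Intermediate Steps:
Mul(Add(Add(Add(Pow(Add(8311, -12526), -1), -6041), -15763), 46061), Pow(Add(22325, Add(-6446, Mul(-1, -8129))), -1)) = Mul(Add(Add(Add(Pow(-4215, -1), -6041), -15763), 46061), Pow(Add(22325, Add(-6446, 8129)), -1)) = Mul(Add(Add(Add(Rational(-1, 4215), -6041), -15763), 46061), Pow(Add(22325, 1683), -1)) = Mul(Add(Add(Rational(-25462816, 4215), -15763), 46061), Pow(24008, -1)) = Mul(Add(Rational(-91903861, 4215), 46061), Rational(1, 24008)) = Mul(Rational(102243254, 4215), Rational(1, 24008)) = Rational(51121627, 50596860)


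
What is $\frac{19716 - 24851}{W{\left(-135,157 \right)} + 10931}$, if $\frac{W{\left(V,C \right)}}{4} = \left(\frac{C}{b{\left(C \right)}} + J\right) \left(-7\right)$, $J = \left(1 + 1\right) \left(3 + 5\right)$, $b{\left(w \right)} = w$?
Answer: $- \frac{1027}{2091} \approx -0.49115$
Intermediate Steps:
$J = 16$ ($J = 2 \cdot 8 = 16$)
$W{\left(V,C \right)} = -476$ ($W{\left(V,C \right)} = 4 \left(\frac{C}{C} + 16\right) \left(-7\right) = 4 \left(1 + 16\right) \left(-7\right) = 4 \cdot 17 \left(-7\right) = 4 \left(-119\right) = -476$)
$\frac{19716 - 24851}{W{\left(-135,157 \right)} + 10931} = \frac{19716 - 24851}{-476 + 10931} = - \frac{5135}{10455} = \left(-5135\right) \frac{1}{10455} = - \frac{1027}{2091}$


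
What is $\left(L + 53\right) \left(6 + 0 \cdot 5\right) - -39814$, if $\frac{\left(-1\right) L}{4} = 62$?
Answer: $38644$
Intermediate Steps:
$L = -248$ ($L = \left(-4\right) 62 = -248$)
$\left(L + 53\right) \left(6 + 0 \cdot 5\right) - -39814 = \left(-248 + 53\right) \left(6 + 0 \cdot 5\right) - -39814 = - 195 \left(6 + 0\right) + 39814 = \left(-195\right) 6 + 39814 = -1170 + 39814 = 38644$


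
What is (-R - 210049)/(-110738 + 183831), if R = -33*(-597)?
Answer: -229750/73093 ≈ -3.1433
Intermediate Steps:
R = 19701
(-R - 210049)/(-110738 + 183831) = (-1*19701 - 210049)/(-110738 + 183831) = (-19701 - 210049)/73093 = -229750*1/73093 = -229750/73093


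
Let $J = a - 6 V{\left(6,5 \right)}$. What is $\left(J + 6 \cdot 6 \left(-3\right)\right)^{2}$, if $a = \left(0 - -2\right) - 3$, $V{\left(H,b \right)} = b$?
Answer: $19321$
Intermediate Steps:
$a = -1$ ($a = \left(0 + 2\right) - 3 = 2 - 3 = -1$)
$J = -31$ ($J = -1 - 30 = -31$)
$\left(J + 6 \cdot 6 \left(-3\right)\right)^{2} = \left(-31 + 6 \cdot 6 \left(-3\right)\right)^{2} = \left(-31 + 36 \left(-3\right)\right)^{2} = \left(-31 - 108\right)^{2} = \left(-139\right)^{2} = 19321$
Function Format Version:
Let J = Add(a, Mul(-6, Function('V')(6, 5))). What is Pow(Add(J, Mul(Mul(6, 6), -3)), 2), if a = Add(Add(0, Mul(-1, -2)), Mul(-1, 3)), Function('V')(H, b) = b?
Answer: 19321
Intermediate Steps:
a = -1 (a = Add(Add(0, 2), -3) = Add(2, -3) = -1)
J = -31 (J = Add(-1, Mul(-6, 5)) = Add(-1, -30) = -31)
Pow(Add(J, Mul(Mul(6, 6), -3)), 2) = Pow(Add(-31, Mul(Mul(6, 6), -3)), 2) = Pow(Add(-31, Mul(36, -3)), 2) = Pow(Add(-31, -108), 2) = Pow(-139, 2) = 19321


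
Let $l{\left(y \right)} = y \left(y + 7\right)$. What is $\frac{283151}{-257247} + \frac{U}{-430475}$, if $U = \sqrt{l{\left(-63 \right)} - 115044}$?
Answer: $- \frac{283151}{257247} - \frac{2 i \sqrt{27879}}{430475} \approx -1.1007 - 0.00077575 i$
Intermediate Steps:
$l{\left(y \right)} = y \left(7 + y\right)$
$U = 2 i \sqrt{27879}$ ($U = \sqrt{- 63 \left(7 - 63\right) - 115044} = \sqrt{\left(-63\right) \left(-56\right) - 115044} = \sqrt{3528 - 115044} = \sqrt{-111516} = 2 i \sqrt{27879} \approx 333.94 i$)
$\frac{283151}{-257247} + \frac{U}{-430475} = \frac{283151}{-257247} + \frac{2 i \sqrt{27879}}{-430475} = 283151 \left(- \frac{1}{257247}\right) + 2 i \sqrt{27879} \left(- \frac{1}{430475}\right) = - \frac{283151}{257247} - \frac{2 i \sqrt{27879}}{430475}$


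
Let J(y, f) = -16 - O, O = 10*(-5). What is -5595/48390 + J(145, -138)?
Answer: 109311/3226 ≈ 33.884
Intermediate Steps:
O = -50
J(y, f) = 34 (J(y, f) = -16 - 1*(-50) = -16 + 50 = 34)
-5595/48390 + J(145, -138) = -5595/48390 + 34 = -5595*1/48390 + 34 = -373/3226 + 34 = 109311/3226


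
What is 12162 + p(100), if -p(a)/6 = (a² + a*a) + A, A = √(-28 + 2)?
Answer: -107838 - 6*I*√26 ≈ -1.0784e+5 - 30.594*I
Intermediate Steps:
A = I*√26 (A = √(-26) = I*√26 ≈ 5.099*I)
p(a) = -12*a² - 6*I*√26 (p(a) = -6*((a² + a*a) + I*√26) = -6*((a² + a²) + I*√26) = -6*(2*a² + I*√26) = -12*a² - 6*I*√26)
12162 + p(100) = 12162 + (-12*100² - 6*I*√26) = 12162 + (-12*10000 - 6*I*√26) = 12162 + (-120000 - 6*I*√26) = -107838 - 6*I*√26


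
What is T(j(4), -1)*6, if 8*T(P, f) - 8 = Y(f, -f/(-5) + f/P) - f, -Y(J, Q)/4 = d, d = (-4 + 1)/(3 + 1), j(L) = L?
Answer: 9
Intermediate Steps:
d = -¾ (d = -3/4 = -3*¼ = -¾ ≈ -0.75000)
Y(J, Q) = 3 (Y(J, Q) = -4*(-¾) = 3)
T(P, f) = 11/8 - f/8 (T(P, f) = 1 + (3 - f)/8 = 1 + (3/8 - f/8) = 11/8 - f/8)
T(j(4), -1)*6 = (11/8 - ⅛*(-1))*6 = (11/8 + ⅛)*6 = (3/2)*6 = 9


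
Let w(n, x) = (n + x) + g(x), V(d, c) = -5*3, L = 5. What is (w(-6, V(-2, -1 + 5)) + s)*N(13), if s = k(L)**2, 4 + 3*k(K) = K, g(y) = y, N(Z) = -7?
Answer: 2261/9 ≈ 251.22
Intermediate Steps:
k(K) = -4/3 + K/3
V(d, c) = -15
w(n, x) = n + 2*x (w(n, x) = (n + x) + x = n + 2*x)
s = 1/9 (s = (-4/3 + (1/3)*5)**2 = (-4/3 + 5/3)**2 = (1/3)**2 = 1/9 ≈ 0.11111)
(w(-6, V(-2, -1 + 5)) + s)*N(13) = ((-6 + 2*(-15)) + 1/9)*(-7) = ((-6 - 30) + 1/9)*(-7) = (-36 + 1/9)*(-7) = -323/9*(-7) = 2261/9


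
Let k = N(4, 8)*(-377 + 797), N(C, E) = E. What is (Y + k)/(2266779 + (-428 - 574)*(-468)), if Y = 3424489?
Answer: 3427849/2735715 ≈ 1.2530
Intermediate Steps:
k = 3360 (k = 8*(-377 + 797) = 8*420 = 3360)
(Y + k)/(2266779 + (-428 - 574)*(-468)) = (3424489 + 3360)/(2266779 + (-428 - 574)*(-468)) = 3427849/(2266779 - 1002*(-468)) = 3427849/(2266779 + 468936) = 3427849/2735715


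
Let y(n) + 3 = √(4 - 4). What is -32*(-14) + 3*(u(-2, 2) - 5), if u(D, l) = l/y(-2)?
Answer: 431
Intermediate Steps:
y(n) = -3 (y(n) = -3 + √(4 - 4) = -3 + √0 = -3 + 0 = -3)
u(D, l) = -l/3 (u(D, l) = l/(-3) = l*(-⅓) = -l/3)
-32*(-14) + 3*(u(-2, 2) - 5) = -32*(-14) + 3*(-⅓*2 - 5) = 448 + 3*(-⅔ - 5) = 448 + 3*(-17/3) = 448 - 17 = 431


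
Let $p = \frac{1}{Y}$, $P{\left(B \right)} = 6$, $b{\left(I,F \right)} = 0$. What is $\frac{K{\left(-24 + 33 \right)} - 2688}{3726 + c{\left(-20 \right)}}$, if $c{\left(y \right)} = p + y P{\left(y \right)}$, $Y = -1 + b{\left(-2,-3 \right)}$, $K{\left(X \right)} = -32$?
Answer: $- \frac{544}{721} \approx -0.75451$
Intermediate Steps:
$Y = -1$ ($Y = -1 + 0 = -1$)
$p = -1$ ($p = \frac{1}{-1} = -1$)
$c{\left(y \right)} = -1 + 6 y$ ($c{\left(y \right)} = -1 + y 6 = -1 + 6 y$)
$\frac{K{\left(-24 + 33 \right)} - 2688}{3726 + c{\left(-20 \right)}} = \frac{-32 - 2688}{3726 + \left(-1 + 6 \left(-20\right)\right)} = - \frac{2720}{3726 - 121} = - \frac{2720}{3605} = \left(-2720\right) \frac{1}{3605} = - \frac{544}{721}$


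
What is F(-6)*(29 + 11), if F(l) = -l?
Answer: 240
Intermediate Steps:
F(-6)*(29 + 11) = (-1*(-6))*(29 + 11) = 6*40 = 240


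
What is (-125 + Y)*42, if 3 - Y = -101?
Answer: -882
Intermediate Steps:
Y = 104 (Y = 3 - 1*(-101) = 3 + 101 = 104)
(-125 + Y)*42 = (-125 + 104)*42 = -21*42 = -882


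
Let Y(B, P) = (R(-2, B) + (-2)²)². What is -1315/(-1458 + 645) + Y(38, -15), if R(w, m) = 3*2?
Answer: 82615/813 ≈ 101.62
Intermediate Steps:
R(w, m) = 6
Y(B, P) = 100 (Y(B, P) = (6 + (-2)²)² = (6 + 4)² = 10² = 100)
-1315/(-1458 + 645) + Y(38, -15) = -1315/(-1458 + 645) + 100 = -1315/(-813) + 100 = -1/813*(-1315) + 100 = 1315/813 + 100 = 82615/813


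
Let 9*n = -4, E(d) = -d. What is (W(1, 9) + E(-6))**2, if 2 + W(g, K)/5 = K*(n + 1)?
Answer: 441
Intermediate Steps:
n = -4/9 (n = (1/9)*(-4) = -4/9 ≈ -0.44444)
W(g, K) = -10 + 25*K/9 (W(g, K) = -10 + 5*(K*(-4/9 + 1)) = -10 + 5*(K*(5/9)) = -10 + 5*(5*K/9) = -10 + 25*K/9)
(W(1, 9) + E(-6))**2 = ((-10 + (25/9)*9) - 1*(-6))**2 = ((-10 + 25) + 6)**2 = (15 + 6)**2 = 21**2 = 441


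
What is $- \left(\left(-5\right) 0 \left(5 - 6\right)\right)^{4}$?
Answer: $0$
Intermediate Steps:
$- \left(\left(-5\right) 0 \left(5 - 6\right)\right)^{4} = - \left(0 \left(5 - 6\right)\right)^{4} = - \left(0 \left(-1\right)\right)^{4} = - 0^{4} = \left(-1\right) 0 = 0$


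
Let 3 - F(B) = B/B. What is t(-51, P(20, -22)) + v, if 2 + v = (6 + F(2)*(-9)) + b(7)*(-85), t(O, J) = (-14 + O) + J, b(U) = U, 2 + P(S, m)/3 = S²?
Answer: 520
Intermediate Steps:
P(S, m) = -6 + 3*S²
F(B) = 2 (F(B) = 3 - B/B = 3 - 1*1 = 3 - 1 = 2)
t(O, J) = -14 + J + O
v = -609 (v = -2 + ((6 + 2*(-9)) + 7*(-85)) = -2 + ((6 - 18) - 595) = -2 + (-12 - 595) = -2 - 607 = -609)
t(-51, P(20, -22)) + v = (-14 + (-6 + 3*20²) - 51) - 609 = (-14 + (-6 + 3*400) - 51) - 609 = (-14 + (-6 + 1200) - 51) - 609 = (-14 + 1194 - 51) - 609 = 1129 - 609 = 520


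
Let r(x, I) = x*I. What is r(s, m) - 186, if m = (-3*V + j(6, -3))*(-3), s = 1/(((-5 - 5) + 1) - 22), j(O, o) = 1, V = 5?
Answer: -5808/31 ≈ -187.35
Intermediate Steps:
s = -1/31 (s = 1/((-10 + 1) - 22) = 1/(-9 - 22) = 1/(-31) = -1/31 ≈ -0.032258)
m = 42 (m = (-3*5 + 1)*(-3) = (-15 + 1)*(-3) = -14*(-3) = 42)
r(x, I) = I*x
r(s, m) - 186 = 42*(-1/31) - 186 = -42/31 - 186 = -5808/31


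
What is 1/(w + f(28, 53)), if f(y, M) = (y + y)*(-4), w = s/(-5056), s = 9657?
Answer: -5056/1142201 ≈ -0.0044265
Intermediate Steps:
w = -9657/5056 (w = 9657/(-5056) = 9657*(-1/5056) = -9657/5056 ≈ -1.9100)
f(y, M) = -8*y (f(y, M) = (2*y)*(-4) = -8*y)
1/(w + f(28, 53)) = 1/(-9657/5056 - 8*28) = 1/(-9657/5056 - 224) = 1/(-1142201/5056) = -5056/1142201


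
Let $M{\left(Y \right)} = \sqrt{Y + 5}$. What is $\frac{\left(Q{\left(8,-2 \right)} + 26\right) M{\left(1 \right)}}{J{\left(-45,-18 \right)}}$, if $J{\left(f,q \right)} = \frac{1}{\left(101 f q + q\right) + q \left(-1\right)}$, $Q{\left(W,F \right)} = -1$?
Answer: $2045250 \sqrt{6} \approx 5.0098 \cdot 10^{6}$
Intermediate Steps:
$M{\left(Y \right)} = \sqrt{5 + Y}$
$J{\left(f,q \right)} = \frac{1}{101 f q}$ ($J{\left(f,q \right)} = \frac{1}{\left(101 f q + q\right) - q} = \frac{1}{\left(q + 101 f q\right) - q} = \frac{1}{101 f q}$)
$\frac{\left(Q{\left(8,-2 \right)} + 26\right) M{\left(1 \right)}}{J{\left(-45,-18 \right)}} = \frac{\left(-1 + 26\right) \sqrt{5 + 1}}{\frac{1}{101} \frac{1}{-45} \frac{1}{-18}} = \frac{25 \sqrt{6}}{\frac{1}{101} \left(- \frac{1}{45}\right) \left(- \frac{1}{18}\right)} = 25 \sqrt{6} \frac{1}{\frac{1}{81810}} = 25 \sqrt{6} \cdot 81810 = 2045250 \sqrt{6}$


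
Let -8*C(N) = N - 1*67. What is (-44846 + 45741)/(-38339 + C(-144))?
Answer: -7160/306501 ≈ -0.023360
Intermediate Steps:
C(N) = 67/8 - N/8 (C(N) = -(N - 1*67)/8 = -(N - 67)/8 = -(-67 + N)/8 = 67/8 - N/8)
(-44846 + 45741)/(-38339 + C(-144)) = (-44846 + 45741)/(-38339 + (67/8 - ⅛*(-144))) = 895/(-38339 + (67/8 + 18)) = 895/(-38339 + 211/8) = 895/(-306501/8) = 895*(-8/306501) = -7160/306501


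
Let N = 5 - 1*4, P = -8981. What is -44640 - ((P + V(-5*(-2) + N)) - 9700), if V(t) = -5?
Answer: -25954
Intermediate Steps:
N = 1 (N = 5 - 4 = 1)
-44640 - ((P + V(-5*(-2) + N)) - 9700) = -44640 - ((-8981 - 5) - 9700) = -44640 - (-8986 - 9700) = -44640 - 1*(-18686) = -44640 + 18686 = -25954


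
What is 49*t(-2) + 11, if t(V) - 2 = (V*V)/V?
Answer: 11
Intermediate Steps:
t(V) = 2 + V (t(V) = 2 + (V*V)/V = 2 + V²/V = 2 + V)
49*t(-2) + 11 = 49*(2 - 2) + 11 = 49*0 + 11 = 0 + 11 = 11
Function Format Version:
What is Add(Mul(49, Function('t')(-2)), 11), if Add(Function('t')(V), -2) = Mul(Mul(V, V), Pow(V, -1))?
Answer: 11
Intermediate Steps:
Function('t')(V) = Add(2, V) (Function('t')(V) = Add(2, Mul(Mul(V, V), Pow(V, -1))) = Add(2, Mul(Pow(V, 2), Pow(V, -1))) = Add(2, V))
Add(Mul(49, Function('t')(-2)), 11) = Add(Mul(49, Add(2, -2)), 11) = Add(Mul(49, 0), 11) = Add(0, 11) = 11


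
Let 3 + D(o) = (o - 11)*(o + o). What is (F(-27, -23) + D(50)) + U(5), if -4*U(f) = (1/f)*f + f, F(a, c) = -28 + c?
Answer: 7689/2 ≈ 3844.5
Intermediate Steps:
D(o) = -3 + 2*o*(-11 + o) (D(o) = -3 + (o - 11)*(o + o) = -3 + (-11 + o)*(2*o) = -3 + 2*o*(-11 + o))
U(f) = -¼ - f/4 (U(f) = -((1/f)*f + f)/4 = -(f/f + f)/4 = -(1 + f)/4 = -¼ - f/4)
(F(-27, -23) + D(50)) + U(5) = ((-28 - 23) + (-3 - 22*50 + 2*50²)) + (-¼ - ¼*5) = (-51 + (-3 - 1100 + 2*2500)) + (-¼ - 5/4) = (-51 + (-3 - 1100 + 5000)) - 3/2 = (-51 + 3897) - 3/2 = 3846 - 3/2 = 7689/2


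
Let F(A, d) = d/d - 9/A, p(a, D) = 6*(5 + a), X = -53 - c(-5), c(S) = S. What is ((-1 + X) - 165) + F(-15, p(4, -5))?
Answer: -1062/5 ≈ -212.40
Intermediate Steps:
X = -48 (X = -53 - 1*(-5) = -53 + 5 = -48)
p(a, D) = 30 + 6*a
F(A, d) = 1 - 9/A
((-1 + X) - 165) + F(-15, p(4, -5)) = ((-1 - 48) - 165) + (-9 - 15)/(-15) = (-49 - 165) - 1/15*(-24) = -214 + 8/5 = -1062/5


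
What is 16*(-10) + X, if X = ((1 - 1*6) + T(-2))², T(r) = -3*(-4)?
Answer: -111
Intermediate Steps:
T(r) = 12
X = 49 (X = ((1 - 1*6) + 12)² = ((1 - 6) + 12)² = (-5 + 12)² = 7² = 49)
16*(-10) + X = 16*(-10) + 49 = -160 + 49 = -111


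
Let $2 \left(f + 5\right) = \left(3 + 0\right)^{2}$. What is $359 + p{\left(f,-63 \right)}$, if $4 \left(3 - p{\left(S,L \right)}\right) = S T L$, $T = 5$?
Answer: $\frac{2581}{8} \approx 322.63$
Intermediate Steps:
$f = - \frac{1}{2}$ ($f = -5 + \frac{\left(3 + 0\right)^{2}}{2} = -5 + \frac{3^{2}}{2} = -5 + \frac{1}{2} \cdot 9 = -5 + \frac{9}{2} = - \frac{1}{2} \approx -0.5$)
$p{\left(S,L \right)} = 3 - \frac{5 L S}{4}$ ($p{\left(S,L \right)} = 3 - \frac{S 5 L}{4} = 3 - \frac{5 S L}{4} = 3 - \frac{5 L S}{4}$)
$359 + p{\left(f,-63 \right)} = 359 + \left(3 - \left(- \frac{315}{4}\right) \left(- \frac{1}{2}\right)\right) = 359 + \left(3 - \frac{315}{8}\right) = 359 - \frac{291}{8} = \frac{2581}{8}$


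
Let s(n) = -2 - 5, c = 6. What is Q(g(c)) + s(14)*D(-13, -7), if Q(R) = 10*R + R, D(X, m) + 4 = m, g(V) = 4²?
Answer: 253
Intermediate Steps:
g(V) = 16
D(X, m) = -4 + m
s(n) = -7
Q(R) = 11*R
Q(g(c)) + s(14)*D(-13, -7) = 11*16 - 7*(-4 - 7) = 176 - 7*(-11) = 176 + 77 = 253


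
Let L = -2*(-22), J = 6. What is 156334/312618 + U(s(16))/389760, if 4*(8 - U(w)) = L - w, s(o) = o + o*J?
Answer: 677117281/1353844352 ≈ 0.50014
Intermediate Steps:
L = 44
s(o) = 7*o (s(o) = o + o*6 = o + 6*o = 7*o)
U(w) = -3 + w/4 (U(w) = 8 - (44 - w)/4 = 8 + (-11 + w/4) = -3 + w/4)
156334/312618 + U(s(16))/389760 = 156334/312618 + (-3 + (7*16)/4)/389760 = 156334*(1/312618) + (-3 + (¼)*112)*(1/389760) = 78167/156309 + (-3 + 28)*(1/389760) = 78167/156309 + 25*(1/389760) = 78167/156309 + 5/77952 = 677117281/1353844352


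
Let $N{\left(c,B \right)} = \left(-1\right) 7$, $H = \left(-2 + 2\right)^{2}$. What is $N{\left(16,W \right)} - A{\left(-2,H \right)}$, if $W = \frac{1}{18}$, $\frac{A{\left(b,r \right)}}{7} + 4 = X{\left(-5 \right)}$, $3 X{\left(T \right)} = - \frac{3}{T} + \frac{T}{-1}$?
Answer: $\frac{119}{15} \approx 7.9333$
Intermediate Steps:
$H = 0$ ($H = 0^{2} = 0$)
$X{\left(T \right)} = - \frac{1}{T} - \frac{T}{3}$ ($X{\left(T \right)} = \frac{- \frac{3}{T} + \frac{T}{-1}}{3} = \frac{- \frac{3}{T} + T \left(-1\right)}{3} = \frac{- \frac{3}{T} - T}{3} = \frac{- T - \frac{3}{T}}{3} = - \frac{1}{T} - \frac{T}{3}$)
$A{\left(b,r \right)} = - \frac{224}{15}$ ($A{\left(b,r \right)} = -28 + 7 \left(- \frac{1}{-5} - - \frac{5}{3}\right) = -28 + 7 \left(\left(-1\right) \left(- \frac{1}{5}\right) + \frac{5}{3}\right) = -28 + 7 \left(\frac{1}{5} + \frac{5}{3}\right) = -28 + 7 \cdot \frac{28}{15} = -28 + \frac{196}{15} = - \frac{224}{15}$)
$W = \frac{1}{18} \approx 0.055556$
$N{\left(c,B \right)} = -7$
$N{\left(16,W \right)} - A{\left(-2,H \right)} = -7 - - \frac{224}{15} = -7 + \frac{224}{15} = \frac{119}{15}$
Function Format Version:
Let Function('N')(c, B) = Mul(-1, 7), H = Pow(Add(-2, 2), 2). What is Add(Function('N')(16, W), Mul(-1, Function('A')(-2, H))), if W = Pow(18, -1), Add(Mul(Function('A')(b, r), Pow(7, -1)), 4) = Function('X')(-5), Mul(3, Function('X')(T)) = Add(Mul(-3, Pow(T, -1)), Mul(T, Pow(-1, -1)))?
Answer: Rational(119, 15) ≈ 7.9333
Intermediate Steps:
H = 0 (H = Pow(0, 2) = 0)
Function('X')(T) = Add(Mul(-1, Pow(T, -1)), Mul(Rational(-1, 3), T)) (Function('X')(T) = Mul(Rational(1, 3), Add(Mul(-3, Pow(T, -1)), Mul(T, Pow(-1, -1)))) = Mul(Rational(1, 3), Add(Mul(-3, Pow(T, -1)), Mul(T, -1))) = Mul(Rational(1, 3), Add(Mul(-3, Pow(T, -1)), Mul(-1, T))) = Mul(Rational(1, 3), Add(Mul(-1, T), Mul(-3, Pow(T, -1)))) = Add(Mul(-1, Pow(T, -1)), Mul(Rational(-1, 3), T)))
Function('A')(b, r) = Rational(-224, 15) (Function('A')(b, r) = Add(-28, Mul(7, Add(Mul(-1, Pow(-5, -1)), Mul(Rational(-1, 3), -5)))) = Add(-28, Mul(7, Add(Mul(-1, Rational(-1, 5)), Rational(5, 3)))) = Add(-28, Mul(7, Add(Rational(1, 5), Rational(5, 3)))) = Add(-28, Mul(7, Rational(28, 15))) = Add(-28, Rational(196, 15)) = Rational(-224, 15))
W = Rational(1, 18) ≈ 0.055556
Function('N')(c, B) = -7
Add(Function('N')(16, W), Mul(-1, Function('A')(-2, H))) = Add(-7, Mul(-1, Rational(-224, 15))) = Add(-7, Rational(224, 15)) = Rational(119, 15)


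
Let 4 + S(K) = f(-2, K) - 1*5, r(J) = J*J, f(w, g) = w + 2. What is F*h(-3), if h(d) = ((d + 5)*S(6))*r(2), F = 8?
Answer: -576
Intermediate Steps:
f(w, g) = 2 + w
r(J) = J²
S(K) = -9 (S(K) = -4 + ((2 - 2) - 1*5) = -4 + (0 - 5) = -4 - 5 = -9)
h(d) = -180 - 36*d (h(d) = ((d + 5)*(-9))*2² = ((5 + d)*(-9))*4 = (-45 - 9*d)*4 = -180 - 36*d)
F*h(-3) = 8*(-180 - 36*(-3)) = 8*(-180 + 108) = 8*(-72) = -576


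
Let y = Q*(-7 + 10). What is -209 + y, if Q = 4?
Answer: -197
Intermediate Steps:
y = 12 (y = 4*(-7 + 10) = 4*3 = 12)
-209 + y = -209 + 12 = -197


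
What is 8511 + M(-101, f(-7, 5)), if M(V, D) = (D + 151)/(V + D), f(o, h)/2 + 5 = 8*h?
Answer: 263620/31 ≈ 8503.9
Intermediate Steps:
f(o, h) = -10 + 16*h (f(o, h) = -10 + 2*(8*h) = -10 + 16*h)
M(V, D) = (151 + D)/(D + V)
8511 + M(-101, f(-7, 5)) = 8511 + (151 + (-10 + 16*5))/((-10 + 16*5) - 101) = 8511 + (151 + (-10 + 80))/((-10 + 80) - 101) = 8511 + (151 + 70)/(70 - 101) = 8511 + 221/(-31) = 8511 - 1/31*221 = 8511 - 221/31 = 263620/31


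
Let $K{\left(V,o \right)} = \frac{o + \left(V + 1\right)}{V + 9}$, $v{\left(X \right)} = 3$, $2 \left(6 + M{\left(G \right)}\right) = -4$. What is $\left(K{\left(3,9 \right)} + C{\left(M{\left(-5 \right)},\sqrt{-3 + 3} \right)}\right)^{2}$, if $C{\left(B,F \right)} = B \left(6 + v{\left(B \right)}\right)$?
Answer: $\frac{724201}{144} \approx 5029.2$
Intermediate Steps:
$M{\left(G \right)} = -8$ ($M{\left(G \right)} = -6 + \frac{1}{2} \left(-4\right) = -6 - 2 = -8$)
$K{\left(V,o \right)} = \frac{1 + V + o}{9 + V}$ ($K{\left(V,o \right)} = \frac{o + \left(1 + V\right)}{9 + V} = \frac{1 + V + o}{9 + V}$)
$C{\left(B,F \right)} = 9 B$ ($C{\left(B,F \right)} = B \left(6 + 3\right) = B 9 = 9 B$)
$\left(K{\left(3,9 \right)} + C{\left(M{\left(-5 \right)},\sqrt{-3 + 3} \right)}\right)^{2} = \left(\frac{1 + 3 + 9}{9 + 3} + 9 \left(-8\right)\right)^{2} = \left(\frac{1}{12} \cdot 13 - 72\right)^{2} = \left(\frac{13}{12} - 72\right)^{2} = \left(- \frac{851}{12}\right)^{2} = \frac{724201}{144}$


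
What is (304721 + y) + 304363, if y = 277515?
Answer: 886599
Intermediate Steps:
(304721 + y) + 304363 = (304721 + 277515) + 304363 = 582236 + 304363 = 886599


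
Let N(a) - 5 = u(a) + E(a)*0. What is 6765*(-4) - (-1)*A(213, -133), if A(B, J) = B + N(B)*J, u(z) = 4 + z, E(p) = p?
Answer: -56373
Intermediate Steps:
N(a) = 9 + a (N(a) = 5 + ((4 + a) + a*0) = 5 + ((4 + a) + 0) = 5 + (4 + a) = 9 + a)
A(B, J) = B + J*(9 + B) (A(B, J) = B + (9 + B)*J = B + J*(9 + B))
6765*(-4) - (-1)*A(213, -133) = 6765*(-4) - (-1)*(213 - 133*(9 + 213)) = -27060 - (-1)*(213 - 133*222) = -27060 - (-1)*(213 - 29526) = -27060 - (-1)*(-29313) = -27060 - 1*29313 = -27060 - 29313 = -56373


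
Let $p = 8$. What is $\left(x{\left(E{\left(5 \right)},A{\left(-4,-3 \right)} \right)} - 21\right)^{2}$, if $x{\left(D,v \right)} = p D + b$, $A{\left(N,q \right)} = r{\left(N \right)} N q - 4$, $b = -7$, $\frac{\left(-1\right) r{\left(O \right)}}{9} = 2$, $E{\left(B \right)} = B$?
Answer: $144$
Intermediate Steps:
$r{\left(O \right)} = -18$ ($r{\left(O \right)} = \left(-9\right) 2 = -18$)
$A{\left(N,q \right)} = -4 - 18 N q$ ($A{\left(N,q \right)} = - 18 N q - 4 = -4 - 18 N q$)
$x{\left(D,v \right)} = -7 + 8 D$ ($x{\left(D,v \right)} = 8 D - 7 = -7 + 8 D$)
$\left(x{\left(E{\left(5 \right)},A{\left(-4,-3 \right)} \right)} - 21\right)^{2} = \left(\left(-7 + 8 \cdot 5\right) - 21\right)^{2} = \left(\left(-7 + 40\right) - 21\right)^{2} = \left(33 - 21\right)^{2} = 12^{2} = 144$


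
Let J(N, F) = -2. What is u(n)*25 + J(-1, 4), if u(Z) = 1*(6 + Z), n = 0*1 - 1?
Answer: 123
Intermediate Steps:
n = -1 (n = 0 - 1 = -1)
u(Z) = 6 + Z
u(n)*25 + J(-1, 4) = (6 - 1)*25 - 2 = 5*25 - 2 = 125 - 2 = 123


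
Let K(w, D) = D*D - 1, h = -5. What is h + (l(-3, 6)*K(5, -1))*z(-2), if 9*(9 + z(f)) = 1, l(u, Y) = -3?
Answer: -5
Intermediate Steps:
z(f) = -80/9 (z(f) = -9 + (⅑)*1 = -9 + ⅑ = -80/9)
K(w, D) = -1 + D² (K(w, D) = D² - 1 = -1 + D²)
h + (l(-3, 6)*K(5, -1))*z(-2) = -5 - 3*(-1 + (-1)²)*(-80/9) = -5 - 3*(-1 + 1)*(-80/9) = -5 - 3*0*(-80/9) = -5 + 0*(-80/9) = -5 + 0 = -5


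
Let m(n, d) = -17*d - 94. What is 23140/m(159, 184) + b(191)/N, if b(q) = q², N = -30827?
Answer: -415439281/49662297 ≈ -8.3653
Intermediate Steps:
m(n, d) = -94 - 17*d
23140/m(159, 184) + b(191)/N = 23140/(-94 - 17*184) + 191²/(-30827) = 23140/(-94 - 3128) + 36481*(-1/30827) = 23140/(-3222) - 36481/30827 = 23140*(-1/3222) - 36481/30827 = -11570/1611 - 36481/30827 = -415439281/49662297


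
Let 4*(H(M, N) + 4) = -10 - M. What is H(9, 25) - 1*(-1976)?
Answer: 7869/4 ≈ 1967.3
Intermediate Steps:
H(M, N) = -13/2 - M/4 (H(M, N) = -4 + (-10 - M)/4 = -4 + (-5/2 - M/4) = -13/2 - M/4)
H(9, 25) - 1*(-1976) = (-13/2 - 1/4*9) - 1*(-1976) = (-13/2 - 9/4) + 1976 = -35/4 + 1976 = 7869/4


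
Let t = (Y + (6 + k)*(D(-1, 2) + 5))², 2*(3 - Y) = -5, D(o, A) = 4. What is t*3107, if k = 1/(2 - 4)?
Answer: 9398675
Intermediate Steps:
k = -½ (k = 1/(-2) = -½ ≈ -0.50000)
Y = 11/2 (Y = 3 - ½*(-5) = 3 + 5/2 = 11/2 ≈ 5.5000)
t = 3025 (t = (11/2 + (6 - ½)*(4 + 5))² = (11/2 + (11/2)*9)² = (11/2 + 99/2)² = 55² = 3025)
t*3107 = 3025*3107 = 9398675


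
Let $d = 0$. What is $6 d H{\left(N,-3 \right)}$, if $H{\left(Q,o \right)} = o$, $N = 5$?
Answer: $0$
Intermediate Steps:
$6 d H{\left(N,-3 \right)} = 6 \cdot 0 \left(-3\right) = 0 \left(-3\right) = 0$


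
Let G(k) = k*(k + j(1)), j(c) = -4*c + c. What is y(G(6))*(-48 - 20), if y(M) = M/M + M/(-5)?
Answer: 884/5 ≈ 176.80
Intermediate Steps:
j(c) = -3*c
G(k) = k*(-3 + k) (G(k) = k*(k - 3*1) = k*(k - 3) = k*(-3 + k))
y(M) = 1 - M/5 (y(M) = 1 + M*(-⅕) = 1 - M/5)
y(G(6))*(-48 - 20) = (1 - 6*(-3 + 6)/5)*(-48 - 20) = (1 - 6*3/5)*(-68) = (1 - ⅕*18)*(-68) = (1 - 18/5)*(-68) = -13/5*(-68) = 884/5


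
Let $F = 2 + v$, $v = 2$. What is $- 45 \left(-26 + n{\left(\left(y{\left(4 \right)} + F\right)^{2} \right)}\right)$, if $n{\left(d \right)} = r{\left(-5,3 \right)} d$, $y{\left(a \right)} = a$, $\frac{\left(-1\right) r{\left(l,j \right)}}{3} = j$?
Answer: $27090$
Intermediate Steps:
$r{\left(l,j \right)} = - 3 j$
$F = 4$ ($F = 2 + 2 = 4$)
$n{\left(d \right)} = - 9 d$ ($n{\left(d \right)} = \left(-3\right) 3 d = - 9 d$)
$- 45 \left(-26 + n{\left(\left(y{\left(4 \right)} + F\right)^{2} \right)}\right) = - 45 \left(-26 - 9 \left(4 + 4\right)^{2}\right) = - 45 \left(-26 - 9 \cdot 8^{2}\right) = - 45 \left(-26 - 576\right) = \left(-45\right) \left(-602\right) = 27090$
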